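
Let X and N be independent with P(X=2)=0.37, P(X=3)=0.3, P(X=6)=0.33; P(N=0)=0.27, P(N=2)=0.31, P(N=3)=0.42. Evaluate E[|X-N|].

E[|X-N|] = Σ_x Σ_n |x-n| · P(X=x)P(N=n)
 = 2·0.0999 + 0·0.1147 + 1·0.1554 + 3·0.081 + 1·0.093 + 0·0.126 + 6·0.0891 + 4·0.1023 + 3·0.1386
 = 0.1998 + 0 + 0.1554 + 0.243 + 0.093 + 0 + 0.5346 + 0.4092 + 0.4158
 = 2.0508

2.0508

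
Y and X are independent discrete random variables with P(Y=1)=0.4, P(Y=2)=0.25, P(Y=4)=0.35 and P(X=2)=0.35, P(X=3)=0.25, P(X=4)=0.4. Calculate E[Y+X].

5.35

E[Y+X] = Σ_y Σ_x (y+x) · P(Y=y)P(X=x)
 = 3·0.14 + 4·0.1 + 5·0.16 + 4·0.0875 + 5·0.0625 + 6·0.1 + 6·0.1225 + 7·0.0875 + 8·0.14
 = 0.42 + 0.4 + 0.8 + 0.35 + 0.3125 + 0.6 + 0.735 + 0.6125 + 1.12
 = 5.35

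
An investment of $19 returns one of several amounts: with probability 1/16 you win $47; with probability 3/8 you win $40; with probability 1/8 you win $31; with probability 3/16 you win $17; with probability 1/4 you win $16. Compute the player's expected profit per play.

10

E[payout] = 47·1/16 + 40·3/8 + 31·1/8 + 17·3/16 + 16·1/4
 = 47/16 + 15 + 31/8 + 51/16 + 4
 = 29
Net = 29 - 19 = 10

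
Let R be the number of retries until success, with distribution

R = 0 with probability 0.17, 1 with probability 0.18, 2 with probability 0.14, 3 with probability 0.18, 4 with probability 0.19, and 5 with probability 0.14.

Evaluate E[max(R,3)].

3.47

E[max(R,3)] = Σ max(r,3)·P(R=r)
 = 3·0.17 + 3·0.18 + 3·0.14 + 3·0.18 + 4·0.19 + 5·0.14
 = 0.51 + 0.54 + 0.42 + 0.54 + 0.76 + 0.7
 = 3.47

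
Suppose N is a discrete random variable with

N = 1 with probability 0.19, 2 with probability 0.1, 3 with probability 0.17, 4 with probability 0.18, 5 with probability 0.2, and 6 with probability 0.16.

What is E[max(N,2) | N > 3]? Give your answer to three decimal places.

4.963

P(N > 3) = 0.18 + 0.2 + 0.16 = 0.54.
E[max(N,2) | N > 3] = [4·0.18 + 5·0.2 + 6·0.16] / 0.54
 = 2.68 / 0.54
 = 134/27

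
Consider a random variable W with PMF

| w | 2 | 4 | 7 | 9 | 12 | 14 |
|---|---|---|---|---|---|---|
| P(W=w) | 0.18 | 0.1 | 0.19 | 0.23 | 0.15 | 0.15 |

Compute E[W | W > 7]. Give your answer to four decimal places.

P(W > 7) = 0.23 + 0.15 + 0.15 = 0.53.
E[W | W > 7] = [9·0.23 + 12·0.15 + 14·0.15] / 0.53
 = 5.97 / 0.53
 = 597/53

11.2642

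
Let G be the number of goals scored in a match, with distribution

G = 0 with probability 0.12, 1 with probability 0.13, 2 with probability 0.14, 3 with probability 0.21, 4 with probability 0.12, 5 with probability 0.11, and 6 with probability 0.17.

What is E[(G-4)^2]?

E[(G-4)^2] = Σ (g-4)^2·P(G=g)
 = 16·0.12 + 9·0.13 + 4·0.14 + 1·0.21 + 0·0.12 + 1·0.11 + 4·0.17
 = 1.92 + 1.17 + 0.56 + 0.21 + 0 + 0.11 + 0.68
 = 4.65

4.65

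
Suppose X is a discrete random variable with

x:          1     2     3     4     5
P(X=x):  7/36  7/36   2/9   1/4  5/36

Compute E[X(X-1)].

E[X(X-1)] = Σ x(x-1)·P(X=x)
 = 0·7/36 + 2·7/36 + 6·2/9 + 12·1/4 + 20·5/36
 = 0 + 7/18 + 4/3 + 3 + 25/9
 = 15/2

7.5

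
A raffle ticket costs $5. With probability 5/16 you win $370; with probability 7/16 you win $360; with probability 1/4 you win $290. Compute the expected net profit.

E[payout] = 370·5/16 + 360·7/16 + 290·1/4
 = 925/8 + 315/2 + 145/2
 = 2765/8
Net = 2765/8 - 5 = 2725/8

340.625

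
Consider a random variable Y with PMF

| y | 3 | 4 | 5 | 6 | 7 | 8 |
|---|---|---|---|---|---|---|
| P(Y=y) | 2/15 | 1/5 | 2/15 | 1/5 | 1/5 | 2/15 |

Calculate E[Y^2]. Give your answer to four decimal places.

E[Y^2] = Σ y^2·P(Y=y)
 = 9·2/15 + 16·1/5 + 25·2/15 + 36·1/5 + 49·1/5 + 64·2/15
 = 6/5 + 16/5 + 10/3 + 36/5 + 49/5 + 128/15
 = 499/15

33.2667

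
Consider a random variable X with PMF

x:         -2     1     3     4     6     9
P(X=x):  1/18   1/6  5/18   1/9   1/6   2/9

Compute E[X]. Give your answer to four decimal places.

E[X] = Σ x·P(X=x)
 = (-2)·1/18 + 1·1/6 + 3·5/18 + 4·1/9 + 6·1/6 + 9·2/9
 = (-1/9) + 1/6 + 5/6 + 4/9 + 1 + 2
 = 13/3

4.3333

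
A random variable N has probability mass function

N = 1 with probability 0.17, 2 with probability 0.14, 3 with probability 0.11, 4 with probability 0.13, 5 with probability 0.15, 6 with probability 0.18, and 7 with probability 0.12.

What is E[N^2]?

19.91

E[N^2] = Σ n^2·P(N=n)
 = 1·0.17 + 4·0.14 + 9·0.11 + 16·0.13 + 25·0.15 + 36·0.18 + 49·0.12
 = 0.17 + 0.56 + 0.99 + 2.08 + 3.75 + 6.48 + 5.88
 = 19.91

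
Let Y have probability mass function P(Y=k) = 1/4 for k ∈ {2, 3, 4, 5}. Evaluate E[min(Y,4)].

E[min(Y,4)] = Σ min(y,4)·P(Y=y)
 = 2·1/4 + 3·1/4 + 4·1/4 + 4·1/4
 = 1/2 + 3/4 + 1 + 1
 = 13/4

3.25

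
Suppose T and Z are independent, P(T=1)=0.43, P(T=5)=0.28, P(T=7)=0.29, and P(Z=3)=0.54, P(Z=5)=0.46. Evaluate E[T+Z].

E[T+Z] = Σ_t Σ_z (t+z) · P(T=t)P(Z=z)
 = 4·0.2322 + 6·0.1978 + 8·0.1512 + 10·0.1288 + 10·0.1566 + 12·0.1334
 = 0.9288 + 1.1868 + 1.2096 + 1.288 + 1.566 + 1.6008
 = 7.78

7.78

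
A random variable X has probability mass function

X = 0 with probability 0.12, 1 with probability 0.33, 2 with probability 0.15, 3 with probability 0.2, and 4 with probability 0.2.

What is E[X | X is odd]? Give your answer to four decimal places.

1.7547

P(X is odd) = 0.33 + 0.2 = 0.53.
E[X | X is odd] = [1·0.33 + 3·0.2] / 0.53
 = 0.93 / 0.53
 = 93/53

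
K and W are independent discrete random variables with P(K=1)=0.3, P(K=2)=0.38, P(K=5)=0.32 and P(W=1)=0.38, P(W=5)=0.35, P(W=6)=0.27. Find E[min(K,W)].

E[min(K,W)] = Σ_k Σ_w min(k,w) · P(K=k)P(W=w)
 = 1·0.114 + 1·0.105 + 1·0.081 + 1·0.1444 + 2·0.133 + 2·0.1026 + 1·0.1216 + 5·0.112 + 5·0.0864
 = 0.114 + 0.105 + 0.081 + 0.1444 + 0.266 + 0.2052 + 0.1216 + 0.56 + 0.432
 = 2.0292

2.0292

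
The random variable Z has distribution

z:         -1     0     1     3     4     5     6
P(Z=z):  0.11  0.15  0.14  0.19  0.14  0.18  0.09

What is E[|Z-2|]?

2.14

E[|Z-2|] = Σ |z-2|·P(Z=z)
 = 3·0.11 + 2·0.15 + 1·0.14 + 1·0.19 + 2·0.14 + 3·0.18 + 4·0.09
 = 0.33 + 0.3 + 0.14 + 0.19 + 0.28 + 0.54 + 0.36
 = 2.14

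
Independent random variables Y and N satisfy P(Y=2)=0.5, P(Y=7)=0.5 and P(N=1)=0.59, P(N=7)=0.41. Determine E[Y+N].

E[Y+N] = Σ_y Σ_n (y+n) · P(Y=y)P(N=n)
 = 3·0.295 + 9·0.205 + 8·0.295 + 14·0.205
 = 0.885 + 1.845 + 2.36 + 2.87
 = 7.96

7.96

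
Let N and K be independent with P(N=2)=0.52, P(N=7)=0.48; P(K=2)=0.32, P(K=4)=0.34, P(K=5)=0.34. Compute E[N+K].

E[N+K] = Σ_n Σ_k (n+k) · P(N=n)P(K=k)
 = 4·0.1664 + 6·0.1768 + 7·0.1768 + 9·0.1536 + 11·0.1632 + 12·0.1632
 = 0.6656 + 1.0608 + 1.2376 + 1.3824 + 1.7952 + 1.9584
 = 8.1

8.1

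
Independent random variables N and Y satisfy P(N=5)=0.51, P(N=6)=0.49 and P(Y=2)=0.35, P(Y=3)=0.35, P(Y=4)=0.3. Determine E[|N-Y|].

E[|N-Y|] = Σ_n Σ_y |n-y| · P(N=n)P(Y=y)
 = 3·0.1785 + 2·0.1785 + 1·0.153 + 4·0.1715 + 3·0.1715 + 2·0.147
 = 0.5355 + 0.357 + 0.153 + 0.686 + 0.5145 + 0.294
 = 2.54

2.54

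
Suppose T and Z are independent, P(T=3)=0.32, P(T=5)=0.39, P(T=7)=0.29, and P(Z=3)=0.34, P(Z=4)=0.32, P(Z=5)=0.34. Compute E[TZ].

E[TZ] = Σ_t Σ_z tz · P(T=t)P(Z=z)
 = 9·0.1088 + 12·0.1024 + 15·0.1088 + 15·0.1326 + 20·0.1248 + 25·0.1326 + 21·0.0986 + 28·0.0928 + 35·0.0986
 = 0.9792 + 1.2288 + 1.632 + 1.989 + 2.496 + 3.315 + 2.0706 + 2.5984 + 3.451
 = 19.76

19.76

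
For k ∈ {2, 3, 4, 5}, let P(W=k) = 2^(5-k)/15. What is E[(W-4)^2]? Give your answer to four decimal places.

2.4667

E[(W-4)^2] = Σ (w-4)^2·P(W=w)
 = 4·8/15 + 1·4/15 + 0·2/15 + 1·1/15
 = 32/15 + 4/15 + 0 + 1/15
 = 37/15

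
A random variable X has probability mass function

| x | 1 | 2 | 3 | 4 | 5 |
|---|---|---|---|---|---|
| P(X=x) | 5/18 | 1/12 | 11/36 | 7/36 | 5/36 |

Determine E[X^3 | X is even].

P(X is even) = 1/12 + 7/36 = 5/18.
E[X^3 | X is even] = [8·1/12 + 64·7/36] / (5/18)
 = 118/9 / (5/18)
 = 236/5

47.2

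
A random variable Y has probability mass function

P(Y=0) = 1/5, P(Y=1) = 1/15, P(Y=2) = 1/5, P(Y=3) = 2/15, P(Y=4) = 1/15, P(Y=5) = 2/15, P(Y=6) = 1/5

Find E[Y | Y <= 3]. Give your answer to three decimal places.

1.444

P(Y <= 3) = 1/5 + 1/15 + 1/5 + 2/15 = 3/5.
E[Y | Y <= 3] = [0·1/5 + 1·1/15 + 2·1/5 + 3·2/15] / (3/5)
 = 13/15 / (3/5)
 = 13/9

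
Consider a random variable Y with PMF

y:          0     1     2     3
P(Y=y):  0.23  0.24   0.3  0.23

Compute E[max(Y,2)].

2.23

E[max(Y,2)] = Σ max(y,2)·P(Y=y)
 = 2·0.23 + 2·0.24 + 2·0.3 + 3·0.23
 = 0.46 + 0.48 + 0.6 + 0.69
 = 2.23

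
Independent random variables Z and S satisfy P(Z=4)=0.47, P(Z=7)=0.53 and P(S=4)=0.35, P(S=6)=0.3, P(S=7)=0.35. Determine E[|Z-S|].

1.491

E[|Z-S|] = Σ_z Σ_s |z-s| · P(Z=z)P(S=s)
 = 0·0.1645 + 2·0.141 + 3·0.1645 + 3·0.1855 + 1·0.159 + 0·0.1855
 = 0 + 0.282 + 0.4935 + 0.5565 + 0.159 + 0
 = 1.491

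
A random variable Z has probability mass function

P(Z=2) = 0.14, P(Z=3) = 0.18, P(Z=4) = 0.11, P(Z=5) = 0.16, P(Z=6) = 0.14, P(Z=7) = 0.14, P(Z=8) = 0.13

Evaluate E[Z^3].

177.84

E[Z^3] = Σ z^3·P(Z=z)
 = 8·0.14 + 27·0.18 + 64·0.11 + 125·0.16 + 216·0.14 + 343·0.14 + 512·0.13
 = 1.12 + 4.86 + 7.04 + 20 + 30.24 + 48.02 + 66.56
 = 177.84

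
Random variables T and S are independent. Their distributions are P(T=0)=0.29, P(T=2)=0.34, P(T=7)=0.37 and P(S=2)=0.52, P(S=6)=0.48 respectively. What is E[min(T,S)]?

E[min(T,S)] = Σ_t Σ_s min(t,s) · P(T=t)P(S=s)
 = 0·0.1508 + 0·0.1392 + 2·0.1768 + 2·0.1632 + 2·0.1924 + 6·0.1776
 = 0 + 0 + 0.3536 + 0.3264 + 0.3848 + 1.0656
 = 2.1304

2.1304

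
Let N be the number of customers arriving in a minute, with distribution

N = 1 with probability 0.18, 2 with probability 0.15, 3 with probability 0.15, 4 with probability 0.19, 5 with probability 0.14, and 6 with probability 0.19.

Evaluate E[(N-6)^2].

9.15

E[(N-6)^2] = Σ (n-6)^2·P(N=n)
 = 25·0.18 + 16·0.15 + 9·0.15 + 4·0.19 + 1·0.14 + 0·0.19
 = 4.5 + 2.4 + 1.35 + 0.76 + 0.14 + 0
 = 9.15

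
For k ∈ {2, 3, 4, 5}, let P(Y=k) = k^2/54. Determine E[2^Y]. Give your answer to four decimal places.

21.1852

E[2^Y] = Σ 2^y·P(Y=y)
 = 4·2/27 + 8·1/6 + 16·8/27 + 32·25/54
 = 8/27 + 4/3 + 128/27 + 400/27
 = 572/27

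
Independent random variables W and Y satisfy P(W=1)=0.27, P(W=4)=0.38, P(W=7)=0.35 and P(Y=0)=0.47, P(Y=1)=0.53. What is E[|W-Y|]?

3.71

E[|W-Y|] = Σ_w Σ_y |w-y| · P(W=w)P(Y=y)
 = 1·0.1269 + 0·0.1431 + 4·0.1786 + 3·0.2014 + 7·0.1645 + 6·0.1855
 = 0.1269 + 0 + 0.7144 + 0.6042 + 1.1515 + 1.113
 = 3.71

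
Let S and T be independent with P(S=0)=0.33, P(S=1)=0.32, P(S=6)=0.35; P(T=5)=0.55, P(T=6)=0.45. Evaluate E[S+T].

E[S+T] = Σ_s Σ_t (s+t) · P(S=s)P(T=t)
 = 5·0.1815 + 6·0.1485 + 6·0.176 + 7·0.144 + 11·0.1925 + 12·0.1575
 = 0.9075 + 0.891 + 1.056 + 1.008 + 2.1175 + 1.89
 = 7.87

7.87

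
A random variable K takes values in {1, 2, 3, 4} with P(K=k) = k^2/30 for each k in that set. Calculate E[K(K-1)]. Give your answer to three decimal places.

E[K(K-1)] = Σ k(k-1)·P(K=k)
 = 0·1/30 + 2·2/15 + 6·3/10 + 12·8/15
 = 0 + 4/15 + 9/5 + 32/5
 = 127/15

8.467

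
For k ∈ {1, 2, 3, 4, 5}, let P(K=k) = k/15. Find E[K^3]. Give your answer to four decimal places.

E[K^3] = Σ k^3·P(K=k)
 = 1·1/15 + 8·2/15 + 27·1/5 + 64·4/15 + 125·1/3
 = 1/15 + 16/15 + 27/5 + 256/15 + 125/3
 = 979/15

65.2667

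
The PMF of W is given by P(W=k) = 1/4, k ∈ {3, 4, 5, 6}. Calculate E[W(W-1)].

E[W(W-1)] = Σ w(w-1)·P(W=w)
 = 6·1/4 + 12·1/4 + 20·1/4 + 30·1/4
 = 3/2 + 3 + 5 + 15/2
 = 17

17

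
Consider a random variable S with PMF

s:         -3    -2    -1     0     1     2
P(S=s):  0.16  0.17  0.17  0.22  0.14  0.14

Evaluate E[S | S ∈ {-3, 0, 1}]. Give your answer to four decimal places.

P(S ∈ {-3, 0, 1}) = 0.16 + 0.22 + 0.14 = 0.52.
E[S | S ∈ {-3, 0, 1}] = [(-3)·0.16 + 0·0.22 + 1·0.14] / 0.52
 = -0.34 / 0.52
 = -17/26

-0.6538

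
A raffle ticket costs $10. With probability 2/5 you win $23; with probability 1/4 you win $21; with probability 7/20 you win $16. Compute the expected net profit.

10.05

E[payout] = 23·2/5 + 21·1/4 + 16·7/20
 = 46/5 + 21/4 + 28/5
 = 401/20
Net = 401/20 - 10 = 201/20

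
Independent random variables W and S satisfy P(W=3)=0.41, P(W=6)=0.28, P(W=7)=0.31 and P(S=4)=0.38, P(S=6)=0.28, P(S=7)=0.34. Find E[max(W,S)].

E[max(W,S)] = Σ_w Σ_s max(w,s) · P(W=w)P(S=s)
 = 4·0.1558 + 6·0.1148 + 7·0.1394 + 6·0.1064 + 6·0.0784 + 7·0.0952 + 7·0.1178 + 7·0.0868 + 7·0.1054
 = 0.6232 + 0.6888 + 0.9758 + 0.6384 + 0.4704 + 0.6664 + 0.8246 + 0.6076 + 0.7378
 = 6.233

6.233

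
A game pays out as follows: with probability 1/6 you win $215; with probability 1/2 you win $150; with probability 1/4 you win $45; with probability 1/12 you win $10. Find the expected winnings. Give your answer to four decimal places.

E[payout] = 215·1/6 + 150·1/2 + 45·1/4 + 10·1/12
 = 215/6 + 75 + 45/4 + 5/6
 = 1475/12

122.9167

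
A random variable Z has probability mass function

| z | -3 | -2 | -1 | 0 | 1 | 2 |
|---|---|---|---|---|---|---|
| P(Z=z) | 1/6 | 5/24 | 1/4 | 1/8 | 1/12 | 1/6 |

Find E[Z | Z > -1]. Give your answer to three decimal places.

1.111

P(Z > -1) = 1/8 + 1/12 + 1/6 = 3/8.
E[Z | Z > -1] = [0·1/8 + 1·1/12 + 2·1/6] / (3/8)
 = 5/12 / (3/8)
 = 10/9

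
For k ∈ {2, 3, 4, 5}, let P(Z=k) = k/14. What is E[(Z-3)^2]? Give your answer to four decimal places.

E[(Z-3)^2] = Σ (z-3)^2·P(Z=z)
 = 1·1/7 + 0·3/14 + 1·2/7 + 4·5/14
 = 1/7 + 0 + 2/7 + 10/7
 = 13/7

1.8571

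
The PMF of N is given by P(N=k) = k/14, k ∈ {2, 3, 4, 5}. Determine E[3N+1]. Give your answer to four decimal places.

12.5714

E[3N+1] = Σ (3n+1)·P(N=n)
 = 7·1/7 + 10·3/14 + 13·2/7 + 16·5/14
 = 1 + 15/7 + 26/7 + 40/7
 = 88/7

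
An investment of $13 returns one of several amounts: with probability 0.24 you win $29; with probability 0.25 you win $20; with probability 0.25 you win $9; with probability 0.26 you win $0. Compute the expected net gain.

E[payout] = 29·0.24 + 20·0.25 + 9·0.25 + 0·0.26
 = 6.96 + 5 + 2.25 + 0
 = 14.21
Net = 14.21 - 13 = 1.21

1.21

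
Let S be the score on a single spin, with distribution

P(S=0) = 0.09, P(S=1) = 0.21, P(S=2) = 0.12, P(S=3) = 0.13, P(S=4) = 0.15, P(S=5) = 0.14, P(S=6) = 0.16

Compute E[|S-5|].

E[|S-5|] = Σ |s-5|·P(S=s)
 = 5·0.09 + 4·0.21 + 3·0.12 + 2·0.13 + 1·0.15 + 0·0.14 + 1·0.16
 = 0.45 + 0.84 + 0.36 + 0.26 + 0.15 + 0 + 0.16
 = 2.22

2.22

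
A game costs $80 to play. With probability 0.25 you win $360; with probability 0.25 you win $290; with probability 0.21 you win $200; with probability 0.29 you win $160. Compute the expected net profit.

E[payout] = 360·0.25 + 290·0.25 + 200·0.21 + 160·0.29
 = 90 + 72.5 + 42 + 46.4
 = 250.9
Net = 250.9 - 80 = 170.9

170.9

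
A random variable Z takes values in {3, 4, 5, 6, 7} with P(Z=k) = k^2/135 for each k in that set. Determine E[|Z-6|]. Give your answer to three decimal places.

0.985

E[|Z-6|] = Σ |z-6|·P(Z=z)
 = 3·1/15 + 2·16/135 + 1·5/27 + 0·4/15 + 1·49/135
 = 1/5 + 32/135 + 5/27 + 0 + 49/135
 = 133/135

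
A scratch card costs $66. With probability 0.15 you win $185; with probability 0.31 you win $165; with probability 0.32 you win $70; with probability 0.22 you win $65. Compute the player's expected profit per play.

E[payout] = 185·0.15 + 165·0.31 + 70·0.32 + 65·0.22
 = 27.75 + 51.15 + 22.4 + 14.3
 = 115.6
Net = 115.6 - 66 = 49.6

49.6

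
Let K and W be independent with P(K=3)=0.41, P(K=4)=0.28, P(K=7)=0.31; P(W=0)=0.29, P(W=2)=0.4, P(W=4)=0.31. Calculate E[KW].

9.2208

E[KW] = Σ_k Σ_w kw · P(K=k)P(W=w)
 = 0·0.1189 + 6·0.164 + 12·0.1271 + 0·0.0812 + 8·0.112 + 16·0.0868 + 0·0.0899 + 14·0.124 + 28·0.0961
 = 0 + 0.984 + 1.5252 + 0 + 0.896 + 1.3888 + 0 + 1.736 + 2.6908
 = 9.2208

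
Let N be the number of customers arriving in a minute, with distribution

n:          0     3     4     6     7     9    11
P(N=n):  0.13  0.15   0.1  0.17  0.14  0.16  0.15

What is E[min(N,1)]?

E[min(N,1)] = Σ min(n,1)·P(N=n)
 = 0·0.13 + 1·0.15 + 1·0.1 + 1·0.17 + 1·0.14 + 1·0.16 + 1·0.15
 = 0 + 0.15 + 0.1 + 0.17 + 0.14 + 0.16 + 0.15
 = 0.87

0.87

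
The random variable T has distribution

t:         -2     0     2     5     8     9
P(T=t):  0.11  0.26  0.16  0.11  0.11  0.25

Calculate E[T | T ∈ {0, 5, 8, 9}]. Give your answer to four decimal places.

5.0411

P(T ∈ {0, 5, 8, 9}) = 0.26 + 0.11 + 0.11 + 0.25 = 0.73.
E[T | T ∈ {0, 5, 8, 9}] = [0·0.26 + 5·0.11 + 8·0.11 + 9·0.25] / 0.73
 = 3.68 / 0.73
 = 368/73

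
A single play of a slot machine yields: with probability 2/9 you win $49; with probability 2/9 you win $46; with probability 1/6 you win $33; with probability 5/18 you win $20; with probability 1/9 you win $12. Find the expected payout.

33.5

E[payout] = 49·2/9 + 46·2/9 + 33·1/6 + 20·5/18 + 12·1/9
 = 98/9 + 92/9 + 11/2 + 50/9 + 4/3
 = 67/2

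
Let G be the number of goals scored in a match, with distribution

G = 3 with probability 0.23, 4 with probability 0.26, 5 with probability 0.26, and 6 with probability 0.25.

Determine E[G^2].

21.73

E[G^2] = Σ g^2·P(G=g)
 = 9·0.23 + 16·0.26 + 25·0.26 + 36·0.25
 = 2.07 + 4.16 + 6.5 + 9
 = 21.73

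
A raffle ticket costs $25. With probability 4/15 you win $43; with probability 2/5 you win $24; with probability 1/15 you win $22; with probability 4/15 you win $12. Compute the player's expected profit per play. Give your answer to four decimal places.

0.7333

E[payout] = 43·4/15 + 24·2/5 + 22·1/15 + 12·4/15
 = 172/15 + 48/5 + 22/15 + 16/5
 = 386/15
Net = 386/15 - 25 = 11/15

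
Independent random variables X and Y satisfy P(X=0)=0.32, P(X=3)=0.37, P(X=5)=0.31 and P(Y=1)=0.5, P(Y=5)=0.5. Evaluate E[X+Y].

E[X+Y] = Σ_x Σ_y (x+y) · P(X=x)P(Y=y)
 = 1·0.16 + 5·0.16 + 4·0.185 + 8·0.185 + 6·0.155 + 10·0.155
 = 0.16 + 0.8 + 0.74 + 1.48 + 0.93 + 1.55
 = 5.66

5.66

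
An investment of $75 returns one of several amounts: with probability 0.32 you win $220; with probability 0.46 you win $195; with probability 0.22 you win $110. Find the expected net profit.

109.3

E[payout] = 220·0.32 + 195·0.46 + 110·0.22
 = 70.4 + 89.7 + 24.2
 = 184.3
Net = 184.3 - 75 = 109.3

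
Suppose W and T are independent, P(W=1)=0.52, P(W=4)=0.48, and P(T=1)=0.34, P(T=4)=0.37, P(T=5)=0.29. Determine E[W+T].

E[W+T] = Σ_w Σ_t (w+t) · P(W=w)P(T=t)
 = 2·0.1768 + 5·0.1924 + 6·0.1508 + 5·0.1632 + 8·0.1776 + 9·0.1392
 = 0.3536 + 0.962 + 0.9048 + 0.816 + 1.4208 + 1.2528
 = 5.71

5.71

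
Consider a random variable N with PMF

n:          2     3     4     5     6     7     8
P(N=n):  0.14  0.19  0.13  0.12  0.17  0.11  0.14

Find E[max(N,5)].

5.81

E[max(N,5)] = Σ max(n,5)·P(N=n)
 = 5·0.14 + 5·0.19 + 5·0.13 + 5·0.12 + 6·0.17 + 7·0.11 + 8·0.14
 = 0.7 + 0.95 + 0.65 + 0.6 + 1.02 + 0.77 + 1.12
 = 5.81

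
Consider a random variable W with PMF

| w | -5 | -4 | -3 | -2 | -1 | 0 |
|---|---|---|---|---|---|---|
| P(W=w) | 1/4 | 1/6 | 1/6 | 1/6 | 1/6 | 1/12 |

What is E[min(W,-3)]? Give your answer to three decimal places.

-3.667

E[min(W,-3)] = Σ min(w,-3)·P(W=w)
 = (-5)·1/4 + (-4)·1/6 + (-3)·1/6 + (-3)·1/6 + (-3)·1/6 + (-3)·1/12
 = (-5/4) + (-2/3) + (-1/2) + (-1/2) + (-1/2) + (-1/4)
 = -11/3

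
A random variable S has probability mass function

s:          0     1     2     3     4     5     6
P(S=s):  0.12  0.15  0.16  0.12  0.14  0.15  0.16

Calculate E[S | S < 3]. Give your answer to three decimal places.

1.093

P(S < 3) = 0.12 + 0.15 + 0.16 = 0.43.
E[S | S < 3] = [0·0.12 + 1·0.15 + 2·0.16] / 0.43
 = 0.47 / 0.43
 = 47/43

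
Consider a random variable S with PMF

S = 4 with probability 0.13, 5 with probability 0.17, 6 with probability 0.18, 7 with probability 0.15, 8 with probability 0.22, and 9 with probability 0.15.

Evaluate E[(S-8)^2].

4.63

E[(S-8)^2] = Σ (s-8)^2·P(S=s)
 = 16·0.13 + 9·0.17 + 4·0.18 + 1·0.15 + 0·0.22 + 1·0.15
 = 2.08 + 1.53 + 0.72 + 0.15 + 0 + 0.15
 = 4.63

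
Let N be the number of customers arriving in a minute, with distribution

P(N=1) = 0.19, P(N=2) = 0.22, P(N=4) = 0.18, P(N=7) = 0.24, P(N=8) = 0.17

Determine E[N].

4.39

E[N] = Σ n·P(N=n)
 = 1·0.19 + 2·0.22 + 4·0.18 + 7·0.24 + 8·0.17
 = 0.19 + 0.44 + 0.72 + 1.68 + 1.36
 = 4.39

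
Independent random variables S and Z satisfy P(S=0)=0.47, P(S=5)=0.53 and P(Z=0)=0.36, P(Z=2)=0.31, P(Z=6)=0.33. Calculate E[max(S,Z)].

E[max(S,Z)] = Σ_s Σ_z max(s,z) · P(S=s)P(Z=z)
 = 0·0.1692 + 2·0.1457 + 6·0.1551 + 5·0.1908 + 5·0.1643 + 6·0.1749
 = 0 + 0.2914 + 0.9306 + 0.954 + 0.8215 + 1.0494
 = 4.0469

4.0469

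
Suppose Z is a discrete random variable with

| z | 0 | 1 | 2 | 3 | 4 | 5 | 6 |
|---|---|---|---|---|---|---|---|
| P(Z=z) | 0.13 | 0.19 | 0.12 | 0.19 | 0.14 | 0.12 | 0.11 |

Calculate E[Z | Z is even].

2.92

P(Z is even) = 0.13 + 0.12 + 0.14 + 0.11 = 0.5.
E[Z | Z is even] = [0·0.13 + 2·0.12 + 4·0.14 + 6·0.11] / 0.5
 = 1.46 / 0.5
 = 73/25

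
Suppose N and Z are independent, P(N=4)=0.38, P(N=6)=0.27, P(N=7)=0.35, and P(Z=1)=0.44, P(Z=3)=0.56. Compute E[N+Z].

E[N+Z] = Σ_n Σ_z (n+z) · P(N=n)P(Z=z)
 = 5·0.1672 + 7·0.2128 + 7·0.1188 + 9·0.1512 + 8·0.154 + 10·0.196
 = 0.836 + 1.4896 + 0.8316 + 1.3608 + 1.232 + 1.96
 = 7.71

7.71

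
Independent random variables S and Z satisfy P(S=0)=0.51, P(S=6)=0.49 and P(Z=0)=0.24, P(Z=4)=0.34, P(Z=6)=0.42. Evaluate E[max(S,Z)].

4.9188

E[max(S,Z)] = Σ_s Σ_z max(s,z) · P(S=s)P(Z=z)
 = 0·0.1224 + 4·0.1734 + 6·0.2142 + 6·0.1176 + 6·0.1666 + 6·0.2058
 = 0 + 0.6936 + 1.2852 + 0.7056 + 0.9996 + 1.2348
 = 4.9188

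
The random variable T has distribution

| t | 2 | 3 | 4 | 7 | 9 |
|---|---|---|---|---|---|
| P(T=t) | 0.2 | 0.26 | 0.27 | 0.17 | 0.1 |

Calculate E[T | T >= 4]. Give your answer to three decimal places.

P(T >= 4) = 0.27 + 0.17 + 0.1 = 0.54.
E[T | T >= 4] = [4·0.27 + 7·0.17 + 9·0.1] / 0.54
 = 3.17 / 0.54
 = 317/54

5.870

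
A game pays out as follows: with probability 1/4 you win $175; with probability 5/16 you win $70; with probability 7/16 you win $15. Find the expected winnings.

E[payout] = 175·1/4 + 70·5/16 + 15·7/16
 = 175/4 + 175/8 + 105/16
 = 1155/16

72.1875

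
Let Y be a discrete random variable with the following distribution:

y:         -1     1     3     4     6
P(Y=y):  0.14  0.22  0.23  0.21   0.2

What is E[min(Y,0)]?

-0.14

E[min(Y,0)] = Σ min(y,0)·P(Y=y)
 = (-1)·0.14 + 0·0.22 + 0·0.23 + 0·0.21 + 0·0.2
 = (-0.14) + 0 + 0 + 0 + 0
 = -0.14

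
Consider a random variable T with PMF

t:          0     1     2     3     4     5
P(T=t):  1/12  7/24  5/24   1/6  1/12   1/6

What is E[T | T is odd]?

P(T is odd) = 7/24 + 1/6 + 1/6 = 5/8.
E[T | T is odd] = [1·7/24 + 3·1/6 + 5·1/6] / (5/8)
 = 13/8 / (5/8)
 = 13/5

2.6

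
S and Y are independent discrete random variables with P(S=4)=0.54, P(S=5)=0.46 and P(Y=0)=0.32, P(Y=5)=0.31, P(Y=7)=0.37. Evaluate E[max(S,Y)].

5.5672

E[max(S,Y)] = Σ_s Σ_y max(s,y) · P(S=s)P(Y=y)
 = 4·0.1728 + 5·0.1674 + 7·0.1998 + 5·0.1472 + 5·0.1426 + 7·0.1702
 = 0.6912 + 0.837 + 1.3986 + 0.736 + 0.713 + 1.1914
 = 5.5672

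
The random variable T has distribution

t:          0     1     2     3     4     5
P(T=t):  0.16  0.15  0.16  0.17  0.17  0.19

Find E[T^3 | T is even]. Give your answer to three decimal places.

24.816

P(T is even) = 0.16 + 0.16 + 0.17 = 0.49.
E[T^3 | T is even] = [0·0.16 + 8·0.16 + 64·0.17] / 0.49
 = 12.16 / 0.49
 = 1216/49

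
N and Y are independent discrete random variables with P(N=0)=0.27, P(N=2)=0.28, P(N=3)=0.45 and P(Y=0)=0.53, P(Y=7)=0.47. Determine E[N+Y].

E[N+Y] = Σ_n Σ_y (n+y) · P(N=n)P(Y=y)
 = 0·0.1431 + 7·0.1269 + 2·0.1484 + 9·0.1316 + 3·0.2385 + 10·0.2115
 = 0 + 0.8883 + 0.2968 + 1.1844 + 0.7155 + 2.115
 = 5.2

5.2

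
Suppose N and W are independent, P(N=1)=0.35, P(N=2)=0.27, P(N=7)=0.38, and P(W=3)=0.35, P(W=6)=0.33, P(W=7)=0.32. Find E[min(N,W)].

2.8926

E[min(N,W)] = Σ_n Σ_w min(n,w) · P(N=n)P(W=w)
 = 1·0.1225 + 1·0.1155 + 1·0.112 + 2·0.0945 + 2·0.0891 + 2·0.0864 + 3·0.133 + 6·0.1254 + 7·0.1216
 = 0.1225 + 0.1155 + 0.112 + 0.189 + 0.1782 + 0.1728 + 0.399 + 0.7524 + 0.8512
 = 2.8926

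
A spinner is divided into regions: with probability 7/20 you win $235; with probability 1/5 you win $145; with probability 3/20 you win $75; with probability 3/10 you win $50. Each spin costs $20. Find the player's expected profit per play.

E[payout] = 235·7/20 + 145·1/5 + 75·3/20 + 50·3/10
 = 329/4 + 29 + 45/4 + 15
 = 275/2
Net = 275/2 - 20 = 235/2

117.5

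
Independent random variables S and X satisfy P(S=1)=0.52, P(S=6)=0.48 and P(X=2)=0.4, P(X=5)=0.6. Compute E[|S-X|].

2.512

E[|S-X|] = Σ_s Σ_x |s-x| · P(S=s)P(X=x)
 = 1·0.208 + 4·0.312 + 4·0.192 + 1·0.288
 = 0.208 + 1.248 + 0.768 + 0.288
 = 2.512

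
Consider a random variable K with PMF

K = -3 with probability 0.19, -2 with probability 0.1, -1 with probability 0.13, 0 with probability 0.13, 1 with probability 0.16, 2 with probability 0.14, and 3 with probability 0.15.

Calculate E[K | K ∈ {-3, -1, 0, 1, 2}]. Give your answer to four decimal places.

-0.3467

P(K ∈ {-3, -1, 0, 1, 2}) = 0.19 + 0.13 + 0.13 + 0.16 + 0.14 = 0.75.
E[K | K ∈ {-3, -1, 0, 1, 2}] = [(-3)·0.19 + (-1)·0.13 + 0·0.13 + 1·0.16 + 2·0.14] / 0.75
 = -0.26 / 0.75
 = -26/75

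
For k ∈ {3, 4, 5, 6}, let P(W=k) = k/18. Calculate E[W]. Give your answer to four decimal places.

E[W] = Σ w·P(W=w)
 = 3·1/6 + 4·2/9 + 5·5/18 + 6·1/3
 = 1/2 + 8/9 + 25/18 + 2
 = 43/9

4.7778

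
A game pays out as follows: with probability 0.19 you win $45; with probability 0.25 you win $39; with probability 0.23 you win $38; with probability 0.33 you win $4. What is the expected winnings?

28.36

E[payout] = 45·0.19 + 39·0.25 + 38·0.23 + 4·0.33
 = 8.55 + 9.75 + 8.74 + 1.32
 = 28.36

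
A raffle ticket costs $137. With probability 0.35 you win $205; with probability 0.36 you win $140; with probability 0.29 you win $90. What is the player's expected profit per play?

E[payout] = 205·0.35 + 140·0.36 + 90·0.29
 = 71.75 + 50.4 + 26.1
 = 148.25
Net = 148.25 - 137 = 11.25

11.25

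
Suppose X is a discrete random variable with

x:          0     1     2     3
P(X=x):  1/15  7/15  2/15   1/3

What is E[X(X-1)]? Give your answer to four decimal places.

E[X(X-1)] = Σ x(x-1)·P(X=x)
 = 0·1/15 + 0·7/15 + 2·2/15 + 6·1/3
 = 0 + 0 + 4/15 + 2
 = 34/15

2.2667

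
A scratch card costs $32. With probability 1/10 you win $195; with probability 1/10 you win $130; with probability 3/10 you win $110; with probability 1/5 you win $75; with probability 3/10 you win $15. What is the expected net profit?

53

E[payout] = 195·1/10 + 130·1/10 + 110·3/10 + 75·1/5 + 15·3/10
 = 39/2 + 13 + 33 + 15 + 9/2
 = 85
Net = 85 - 32 = 53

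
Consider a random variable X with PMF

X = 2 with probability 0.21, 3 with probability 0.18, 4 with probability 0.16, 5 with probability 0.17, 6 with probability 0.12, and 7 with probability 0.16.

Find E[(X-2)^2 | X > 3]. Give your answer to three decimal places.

13.262

P(X > 3) = 0.16 + 0.17 + 0.12 + 0.16 = 0.61.
E[(X-2)^2 | X > 3] = [4·0.16 + 9·0.17 + 16·0.12 + 25·0.16] / 0.61
 = 8.09 / 0.61
 = 809/61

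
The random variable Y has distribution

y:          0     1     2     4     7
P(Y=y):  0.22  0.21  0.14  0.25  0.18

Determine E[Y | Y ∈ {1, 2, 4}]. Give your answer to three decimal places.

2.483

P(Y ∈ {1, 2, 4}) = 0.21 + 0.14 + 0.25 = 0.6.
E[Y | Y ∈ {1, 2, 4}] = [1·0.21 + 2·0.14 + 4·0.25] / 0.6
 = 1.49 / 0.6
 = 149/60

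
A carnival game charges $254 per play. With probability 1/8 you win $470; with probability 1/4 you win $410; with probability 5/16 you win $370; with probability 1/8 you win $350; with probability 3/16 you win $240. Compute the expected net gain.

E[payout] = 470·1/8 + 410·1/4 + 370·5/16 + 350·1/8 + 240·3/16
 = 235/4 + 205/2 + 925/8 + 175/4 + 45
 = 2925/8
Net = 2925/8 - 254 = 893/8

111.625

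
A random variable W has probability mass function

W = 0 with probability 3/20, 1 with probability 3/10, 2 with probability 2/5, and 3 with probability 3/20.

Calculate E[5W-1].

E[5W-1] = Σ (5w-1)·P(W=w)
 = (-1)·3/20 + 4·3/10 + 9·2/5 + 14·3/20
 = (-3/20) + 6/5 + 18/5 + 21/10
 = 27/4

6.75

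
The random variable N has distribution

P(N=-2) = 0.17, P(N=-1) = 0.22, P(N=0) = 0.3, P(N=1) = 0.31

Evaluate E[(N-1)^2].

E[(N-1)^2] = Σ (n-1)^2·P(N=n)
 = 9·0.17 + 4·0.22 + 1·0.3 + 0·0.31
 = 1.53 + 0.88 + 0.3 + 0
 = 2.71

2.71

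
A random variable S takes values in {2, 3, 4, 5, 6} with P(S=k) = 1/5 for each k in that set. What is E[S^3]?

E[S^3] = Σ s^3·P(S=s)
 = 8·1/5 + 27·1/5 + 64·1/5 + 125·1/5 + 216·1/5
 = 8/5 + 27/5 + 64/5 + 25 + 216/5
 = 88

88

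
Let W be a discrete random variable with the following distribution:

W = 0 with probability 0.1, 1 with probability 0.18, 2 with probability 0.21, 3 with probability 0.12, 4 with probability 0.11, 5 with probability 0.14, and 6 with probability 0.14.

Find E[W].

2.94

E[W] = Σ w·P(W=w)
 = 0·0.1 + 1·0.18 + 2·0.21 + 3·0.12 + 4·0.11 + 5·0.14 + 6·0.14
 = 0 + 0.18 + 0.42 + 0.36 + 0.44 + 0.7 + 0.84
 = 2.94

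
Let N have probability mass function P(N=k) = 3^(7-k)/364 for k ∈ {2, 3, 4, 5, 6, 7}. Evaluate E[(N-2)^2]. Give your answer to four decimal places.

E[(N-2)^2] = Σ (n-2)^2·P(N=n)
 = 0·243/364 + 1·81/364 + 4·27/364 + 9·9/364 + 16·3/364 + 25·1/364
 = 0 + 81/364 + 27/91 + 81/364 + 12/91 + 25/364
 = 49/52

0.9423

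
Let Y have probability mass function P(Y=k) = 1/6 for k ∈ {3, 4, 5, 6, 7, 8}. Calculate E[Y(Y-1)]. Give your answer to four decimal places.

27.6667

E[Y(Y-1)] = Σ y(y-1)·P(Y=y)
 = 6·1/6 + 12·1/6 + 20·1/6 + 30·1/6 + 42·1/6 + 56·1/6
 = 1 + 2 + 10/3 + 5 + 7 + 28/3
 = 83/3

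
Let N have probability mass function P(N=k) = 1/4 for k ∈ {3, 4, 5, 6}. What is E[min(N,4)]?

3.75

E[min(N,4)] = Σ min(n,4)·P(N=n)
 = 3·1/4 + 4·1/4 + 4·1/4 + 4·1/4
 = 3/4 + 1 + 1 + 1
 = 15/4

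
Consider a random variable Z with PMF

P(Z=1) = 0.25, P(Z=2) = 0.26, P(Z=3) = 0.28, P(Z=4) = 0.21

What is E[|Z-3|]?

0.97

E[|Z-3|] = Σ |z-3|·P(Z=z)
 = 2·0.25 + 1·0.26 + 0·0.28 + 1·0.21
 = 0.5 + 0.26 + 0 + 0.21
 = 0.97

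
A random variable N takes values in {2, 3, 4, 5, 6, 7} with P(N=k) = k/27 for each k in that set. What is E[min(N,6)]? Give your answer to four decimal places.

4.8889

E[min(N,6)] = Σ min(n,6)·P(N=n)
 = 2·2/27 + 3·1/9 + 4·4/27 + 5·5/27 + 6·2/9 + 6·7/27
 = 4/27 + 1/3 + 16/27 + 25/27 + 4/3 + 14/9
 = 44/9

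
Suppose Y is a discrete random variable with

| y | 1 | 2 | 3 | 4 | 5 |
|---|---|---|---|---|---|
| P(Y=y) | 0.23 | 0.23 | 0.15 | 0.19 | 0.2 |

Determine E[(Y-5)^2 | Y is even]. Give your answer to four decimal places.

5.3810

P(Y is even) = 0.23 + 0.19 = 0.42.
E[(Y-5)^2 | Y is even] = [9·0.23 + 1·0.19] / 0.42
 = 2.26 / 0.42
 = 113/21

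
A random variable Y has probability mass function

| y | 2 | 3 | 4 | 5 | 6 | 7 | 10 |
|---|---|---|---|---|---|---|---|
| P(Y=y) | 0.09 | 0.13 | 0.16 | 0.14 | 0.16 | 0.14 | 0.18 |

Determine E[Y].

5.65

E[Y] = Σ y·P(Y=y)
 = 2·0.09 + 3·0.13 + 4·0.16 + 5·0.14 + 6·0.16 + 7·0.14 + 10·0.18
 = 0.18 + 0.39 + 0.64 + 0.7 + 0.96 + 0.98 + 1.8
 = 5.65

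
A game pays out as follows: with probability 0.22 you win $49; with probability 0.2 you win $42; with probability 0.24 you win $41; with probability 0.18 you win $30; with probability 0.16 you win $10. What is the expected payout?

E[payout] = 49·0.22 + 42·0.2 + 41·0.24 + 30·0.18 + 10·0.16
 = 10.78 + 8.4 + 9.84 + 5.4 + 1.6
 = 36.02

36.02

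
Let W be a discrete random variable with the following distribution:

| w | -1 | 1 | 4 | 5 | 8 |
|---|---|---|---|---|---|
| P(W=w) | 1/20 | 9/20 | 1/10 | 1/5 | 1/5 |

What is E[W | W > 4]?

P(W > 4) = 1/5 + 1/5 = 2/5.
E[W | W > 4] = [5·1/5 + 8·1/5] / (2/5)
 = 13/5 / (2/5)
 = 13/2

6.5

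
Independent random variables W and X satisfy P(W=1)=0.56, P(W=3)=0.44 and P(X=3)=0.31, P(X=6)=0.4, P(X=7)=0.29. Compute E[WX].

10.0768

E[WX] = Σ_w Σ_x wx · P(W=w)P(X=x)
 = 3·0.1736 + 6·0.224 + 7·0.1624 + 9·0.1364 + 18·0.176 + 21·0.1276
 = 0.5208 + 1.344 + 1.1368 + 1.2276 + 3.168 + 2.6796
 = 10.0768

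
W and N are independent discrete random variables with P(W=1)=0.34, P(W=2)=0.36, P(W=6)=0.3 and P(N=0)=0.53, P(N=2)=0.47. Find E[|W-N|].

E[|W-N|] = Σ_w Σ_n |w-n| · P(W=w)P(N=n)
 = 1·0.1802 + 1·0.1598 + 2·0.1908 + 0·0.1692 + 6·0.159 + 4·0.141
 = 0.1802 + 0.1598 + 0.3816 + 0 + 0.954 + 0.564
 = 2.2396

2.2396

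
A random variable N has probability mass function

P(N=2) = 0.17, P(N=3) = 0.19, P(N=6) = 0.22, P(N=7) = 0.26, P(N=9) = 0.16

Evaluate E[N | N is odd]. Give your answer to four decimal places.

P(N is odd) = 0.19 + 0.26 + 0.16 = 0.61.
E[N | N is odd] = [3·0.19 + 7·0.26 + 9·0.16] / 0.61
 = 3.83 / 0.61
 = 383/61

6.2787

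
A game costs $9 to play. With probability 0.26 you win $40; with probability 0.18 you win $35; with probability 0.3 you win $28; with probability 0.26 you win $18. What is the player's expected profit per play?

E[payout] = 40·0.26 + 35·0.18 + 28·0.3 + 18·0.26
 = 10.4 + 6.3 + 8.4 + 4.68
 = 29.78
Net = 29.78 - 9 = 20.78

20.78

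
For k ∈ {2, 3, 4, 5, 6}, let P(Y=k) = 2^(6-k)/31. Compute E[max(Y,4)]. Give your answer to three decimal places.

4.129

E[max(Y,4)] = Σ max(y,4)·P(Y=y)
 = 4·16/31 + 4·8/31 + 4·4/31 + 5·2/31 + 6·1/31
 = 64/31 + 32/31 + 16/31 + 10/31 + 6/31
 = 128/31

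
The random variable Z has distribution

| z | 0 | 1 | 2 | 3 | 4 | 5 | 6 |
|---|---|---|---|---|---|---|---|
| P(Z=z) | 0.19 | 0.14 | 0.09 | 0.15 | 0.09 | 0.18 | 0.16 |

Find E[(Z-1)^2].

8.57

E[(Z-1)^2] = Σ (z-1)^2·P(Z=z)
 = 1·0.19 + 0·0.14 + 1·0.09 + 4·0.15 + 9·0.09 + 16·0.18 + 25·0.16
 = 0.19 + 0 + 0.09 + 0.6 + 0.81 + 2.88 + 4
 = 8.57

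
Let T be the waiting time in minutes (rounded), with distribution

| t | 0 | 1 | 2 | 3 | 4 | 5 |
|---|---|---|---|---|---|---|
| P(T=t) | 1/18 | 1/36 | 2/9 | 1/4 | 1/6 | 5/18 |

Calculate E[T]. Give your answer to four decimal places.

3.2778

E[T] = Σ t·P(T=t)
 = 0·1/18 + 1·1/36 + 2·2/9 + 3·1/4 + 4·1/6 + 5·5/18
 = 0 + 1/36 + 4/9 + 3/4 + 2/3 + 25/18
 = 59/18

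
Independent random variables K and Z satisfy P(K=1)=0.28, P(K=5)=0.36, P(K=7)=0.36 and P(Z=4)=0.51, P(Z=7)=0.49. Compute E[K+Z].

E[K+Z] = Σ_k Σ_z (k+z) · P(K=k)P(Z=z)
 = 5·0.1428 + 8·0.1372 + 9·0.1836 + 12·0.1764 + 11·0.1836 + 14·0.1764
 = 0.714 + 1.0976 + 1.6524 + 2.1168 + 2.0196 + 2.4696
 = 10.07

10.07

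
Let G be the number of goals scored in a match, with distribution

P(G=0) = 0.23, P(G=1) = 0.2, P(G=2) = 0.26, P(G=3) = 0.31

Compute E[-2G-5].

E[-2G-5] = Σ (-2g-5)·P(G=g)
 = (-5)·0.23 + (-7)·0.2 + (-9)·0.26 + (-11)·0.31
 = (-1.15) + (-1.4) + (-2.34) + (-3.41)
 = -8.3

-8.3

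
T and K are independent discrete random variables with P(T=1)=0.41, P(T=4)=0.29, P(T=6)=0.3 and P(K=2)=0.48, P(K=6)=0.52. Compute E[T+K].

E[T+K] = Σ_t Σ_k (t+k) · P(T=t)P(K=k)
 = 3·0.1968 + 7·0.2132 + 6·0.1392 + 10·0.1508 + 8·0.144 + 12·0.156
 = 0.5904 + 1.4924 + 0.8352 + 1.508 + 1.152 + 1.872
 = 7.45

7.45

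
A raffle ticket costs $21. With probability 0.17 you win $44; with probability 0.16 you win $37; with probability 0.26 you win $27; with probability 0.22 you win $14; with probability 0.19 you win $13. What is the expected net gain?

E[payout] = 44·0.17 + 37·0.16 + 27·0.26 + 14·0.22 + 13·0.19
 = 7.48 + 5.92 + 7.02 + 3.08 + 2.47
 = 25.97
Net = 25.97 - 21 = 4.97

4.97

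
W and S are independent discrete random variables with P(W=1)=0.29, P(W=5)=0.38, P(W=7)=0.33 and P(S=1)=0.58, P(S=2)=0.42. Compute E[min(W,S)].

1.2982

E[min(W,S)] = Σ_w Σ_s min(w,s) · P(W=w)P(S=s)
 = 1·0.1682 + 1·0.1218 + 1·0.2204 + 2·0.1596 + 1·0.1914 + 2·0.1386
 = 0.1682 + 0.1218 + 0.2204 + 0.3192 + 0.1914 + 0.2772
 = 1.2982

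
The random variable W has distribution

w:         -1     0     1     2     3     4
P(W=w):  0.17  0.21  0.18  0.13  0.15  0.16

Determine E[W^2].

4.78

E[W^2] = Σ w^2·P(W=w)
 = 1·0.17 + 0·0.21 + 1·0.18 + 4·0.13 + 9·0.15 + 16·0.16
 = 0.17 + 0 + 0.18 + 0.52 + 1.35 + 2.56
 = 4.78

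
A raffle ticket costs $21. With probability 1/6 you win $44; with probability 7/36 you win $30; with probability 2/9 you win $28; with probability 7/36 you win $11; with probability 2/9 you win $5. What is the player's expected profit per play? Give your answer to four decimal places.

1.6389

E[payout] = 44·1/6 + 30·7/36 + 28·2/9 + 11·7/36 + 5·2/9
 = 22/3 + 35/6 + 56/9 + 77/36 + 10/9
 = 815/36
Net = 815/36 - 21 = 59/36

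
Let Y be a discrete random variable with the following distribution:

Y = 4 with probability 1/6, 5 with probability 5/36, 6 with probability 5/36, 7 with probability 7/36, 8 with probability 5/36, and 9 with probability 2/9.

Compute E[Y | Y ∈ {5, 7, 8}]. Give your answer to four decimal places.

6.7059

P(Y ∈ {5, 7, 8}) = 5/36 + 7/36 + 5/36 = 17/36.
E[Y | Y ∈ {5, 7, 8}] = [5·5/36 + 7·7/36 + 8·5/36] / (17/36)
 = 19/6 / (17/36)
 = 114/17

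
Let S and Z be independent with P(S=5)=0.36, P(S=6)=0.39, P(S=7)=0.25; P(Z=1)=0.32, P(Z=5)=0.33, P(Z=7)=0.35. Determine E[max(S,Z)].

6.2785

E[max(S,Z)] = Σ_s Σ_z max(s,z) · P(S=s)P(Z=z)
 = 5·0.1152 + 5·0.1188 + 7·0.126 + 6·0.1248 + 6·0.1287 + 7·0.1365 + 7·0.08 + 7·0.0825 + 7·0.0875
 = 0.576 + 0.594 + 0.882 + 0.7488 + 0.7722 + 0.9555 + 0.56 + 0.5775 + 0.6125
 = 6.2785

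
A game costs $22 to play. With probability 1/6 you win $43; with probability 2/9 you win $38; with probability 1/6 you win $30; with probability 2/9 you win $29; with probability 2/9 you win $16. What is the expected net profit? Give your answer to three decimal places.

E[payout] = 43·1/6 + 38·2/9 + 30·1/6 + 29·2/9 + 16·2/9
 = 43/6 + 76/9 + 5 + 58/9 + 32/9
 = 551/18
Net = 551/18 - 22 = 155/18

8.611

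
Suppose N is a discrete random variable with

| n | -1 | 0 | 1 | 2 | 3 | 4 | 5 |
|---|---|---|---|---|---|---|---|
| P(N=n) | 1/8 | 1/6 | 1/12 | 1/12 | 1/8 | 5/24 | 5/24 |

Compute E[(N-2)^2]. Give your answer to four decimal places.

4.7083

E[(N-2)^2] = Σ (n-2)^2·P(N=n)
 = 9·1/8 + 4·1/6 + 1·1/12 + 0·1/12 + 1·1/8 + 4·5/24 + 9·5/24
 = 9/8 + 2/3 + 1/12 + 0 + 1/8 + 5/6 + 15/8
 = 113/24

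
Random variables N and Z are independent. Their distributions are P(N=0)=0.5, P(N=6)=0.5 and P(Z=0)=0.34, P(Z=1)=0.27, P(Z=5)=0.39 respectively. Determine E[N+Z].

5.22

E[N+Z] = Σ_n Σ_z (n+z) · P(N=n)P(Z=z)
 = 0·0.17 + 1·0.135 + 5·0.195 + 6·0.17 + 7·0.135 + 11·0.195
 = 0 + 0.135 + 0.975 + 1.02 + 0.945 + 2.145
 = 5.22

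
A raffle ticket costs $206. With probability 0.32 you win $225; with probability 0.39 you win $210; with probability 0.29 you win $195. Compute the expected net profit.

E[payout] = 225·0.32 + 210·0.39 + 195·0.29
 = 72 + 81.9 + 56.55
 = 210.45
Net = 210.45 - 206 = 4.45

4.45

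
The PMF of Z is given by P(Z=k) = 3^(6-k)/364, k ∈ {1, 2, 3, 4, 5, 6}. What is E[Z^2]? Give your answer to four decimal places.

E[Z^2] = Σ z^2·P(Z=z)
 = 1·243/364 + 4·81/364 + 9·27/364 + 16·9/364 + 25·3/364 + 36·1/364
 = 243/364 + 81/91 + 243/364 + 36/91 + 75/364 + 9/91
 = 1065/364

2.9258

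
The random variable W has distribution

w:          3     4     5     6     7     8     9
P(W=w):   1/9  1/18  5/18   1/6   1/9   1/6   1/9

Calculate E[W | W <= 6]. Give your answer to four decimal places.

4.8182

P(W <= 6) = 1/9 + 1/18 + 5/18 + 1/6 = 11/18.
E[W | W <= 6] = [3·1/9 + 4·1/18 + 5·5/18 + 6·1/6] / (11/18)
 = 53/18 / (11/18)
 = 53/11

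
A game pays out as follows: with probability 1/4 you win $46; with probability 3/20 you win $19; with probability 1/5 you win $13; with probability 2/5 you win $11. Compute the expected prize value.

E[payout] = 46·1/4 + 19·3/20 + 13·1/5 + 11·2/5
 = 23/2 + 57/20 + 13/5 + 22/5
 = 427/20

21.35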